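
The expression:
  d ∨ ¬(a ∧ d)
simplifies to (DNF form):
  True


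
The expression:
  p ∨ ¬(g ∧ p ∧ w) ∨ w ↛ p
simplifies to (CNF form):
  True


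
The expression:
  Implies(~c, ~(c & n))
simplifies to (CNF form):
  True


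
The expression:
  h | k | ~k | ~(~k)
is always true.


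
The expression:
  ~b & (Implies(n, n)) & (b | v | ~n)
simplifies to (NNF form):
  ~b & (v | ~n)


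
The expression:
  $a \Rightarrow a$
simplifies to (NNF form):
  $\text{True}$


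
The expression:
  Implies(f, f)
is always true.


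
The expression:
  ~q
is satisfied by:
  {q: False}


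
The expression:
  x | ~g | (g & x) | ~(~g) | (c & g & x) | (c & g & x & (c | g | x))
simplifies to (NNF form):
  True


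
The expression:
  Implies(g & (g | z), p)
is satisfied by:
  {p: True, g: False}
  {g: False, p: False}
  {g: True, p: True}


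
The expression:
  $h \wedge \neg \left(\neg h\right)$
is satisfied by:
  {h: True}


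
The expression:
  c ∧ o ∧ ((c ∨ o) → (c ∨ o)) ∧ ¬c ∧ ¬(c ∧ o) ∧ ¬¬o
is never true.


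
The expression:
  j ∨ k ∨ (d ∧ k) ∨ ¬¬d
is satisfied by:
  {d: True, k: True, j: True}
  {d: True, k: True, j: False}
  {d: True, j: True, k: False}
  {d: True, j: False, k: False}
  {k: True, j: True, d: False}
  {k: True, j: False, d: False}
  {j: True, k: False, d: False}


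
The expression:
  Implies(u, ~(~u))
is always true.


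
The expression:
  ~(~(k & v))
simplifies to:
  k & v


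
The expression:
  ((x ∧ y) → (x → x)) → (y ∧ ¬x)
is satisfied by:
  {y: True, x: False}


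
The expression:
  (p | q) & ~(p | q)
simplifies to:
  False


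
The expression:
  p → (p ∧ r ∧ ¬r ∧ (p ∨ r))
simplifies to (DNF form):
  ¬p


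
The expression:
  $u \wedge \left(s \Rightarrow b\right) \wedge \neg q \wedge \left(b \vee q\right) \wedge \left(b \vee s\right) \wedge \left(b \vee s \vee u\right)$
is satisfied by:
  {u: True, b: True, q: False}


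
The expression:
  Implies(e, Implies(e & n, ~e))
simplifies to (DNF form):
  ~e | ~n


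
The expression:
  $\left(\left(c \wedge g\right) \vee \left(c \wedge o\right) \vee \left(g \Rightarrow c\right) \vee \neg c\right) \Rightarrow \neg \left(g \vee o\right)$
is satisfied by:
  {g: False, o: False}


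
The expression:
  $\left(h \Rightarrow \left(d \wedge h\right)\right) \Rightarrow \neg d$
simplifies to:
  $\neg d$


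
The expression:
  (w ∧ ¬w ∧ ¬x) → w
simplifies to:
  True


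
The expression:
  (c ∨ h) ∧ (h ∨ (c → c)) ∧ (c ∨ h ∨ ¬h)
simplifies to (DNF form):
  c ∨ h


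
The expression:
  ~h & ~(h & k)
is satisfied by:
  {h: False}


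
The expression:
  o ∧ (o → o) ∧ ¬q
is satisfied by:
  {o: True, q: False}


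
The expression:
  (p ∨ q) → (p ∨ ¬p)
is always true.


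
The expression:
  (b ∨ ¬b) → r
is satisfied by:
  {r: True}


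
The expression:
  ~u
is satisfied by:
  {u: False}


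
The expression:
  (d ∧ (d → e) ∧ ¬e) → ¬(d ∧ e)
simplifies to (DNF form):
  True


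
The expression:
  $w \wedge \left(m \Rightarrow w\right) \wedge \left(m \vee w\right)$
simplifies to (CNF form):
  $w$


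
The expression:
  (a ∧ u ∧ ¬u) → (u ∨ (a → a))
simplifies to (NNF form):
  True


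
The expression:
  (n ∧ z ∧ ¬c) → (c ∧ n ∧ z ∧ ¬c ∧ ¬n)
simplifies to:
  c ∨ ¬n ∨ ¬z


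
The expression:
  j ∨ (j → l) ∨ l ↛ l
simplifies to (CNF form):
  True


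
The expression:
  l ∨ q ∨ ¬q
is always true.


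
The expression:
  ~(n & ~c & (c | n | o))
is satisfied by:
  {c: True, n: False}
  {n: False, c: False}
  {n: True, c: True}


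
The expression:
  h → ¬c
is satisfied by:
  {h: False, c: False}
  {c: True, h: False}
  {h: True, c: False}


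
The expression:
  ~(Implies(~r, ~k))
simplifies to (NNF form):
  k & ~r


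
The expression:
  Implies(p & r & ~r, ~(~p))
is always true.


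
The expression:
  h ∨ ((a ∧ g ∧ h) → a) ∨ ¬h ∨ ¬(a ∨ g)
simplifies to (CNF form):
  True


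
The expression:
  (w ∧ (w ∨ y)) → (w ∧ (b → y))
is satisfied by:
  {y: True, w: False, b: False}
  {w: False, b: False, y: False}
  {y: True, b: True, w: False}
  {b: True, w: False, y: False}
  {y: True, w: True, b: False}
  {w: True, y: False, b: False}
  {y: True, b: True, w: True}


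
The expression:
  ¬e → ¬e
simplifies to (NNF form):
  True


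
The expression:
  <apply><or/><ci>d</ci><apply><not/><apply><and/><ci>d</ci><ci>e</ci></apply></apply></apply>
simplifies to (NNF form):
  <true/>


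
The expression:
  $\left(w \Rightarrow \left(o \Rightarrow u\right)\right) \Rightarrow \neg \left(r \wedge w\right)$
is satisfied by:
  {o: True, w: False, r: False, u: False}
  {o: False, w: False, r: False, u: False}
  {u: True, o: True, w: False, r: False}
  {u: True, o: False, w: False, r: False}
  {r: True, o: True, w: False, u: False}
  {r: True, o: False, w: False, u: False}
  {r: True, u: True, o: True, w: False}
  {r: True, u: True, o: False, w: False}
  {w: True, o: True, u: False, r: False}
  {w: True, o: False, u: False, r: False}
  {u: True, w: True, o: True, r: False}
  {u: True, w: True, o: False, r: False}
  {r: True, w: True, o: True, u: False}


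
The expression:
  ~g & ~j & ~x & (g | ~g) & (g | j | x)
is never true.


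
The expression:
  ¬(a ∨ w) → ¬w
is always true.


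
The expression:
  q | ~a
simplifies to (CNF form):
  q | ~a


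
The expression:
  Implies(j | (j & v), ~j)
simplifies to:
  ~j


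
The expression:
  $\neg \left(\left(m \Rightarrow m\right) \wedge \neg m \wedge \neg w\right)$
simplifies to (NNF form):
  $m \vee w$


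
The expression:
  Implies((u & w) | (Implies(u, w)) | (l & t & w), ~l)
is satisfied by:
  {u: True, w: False, l: False}
  {w: False, l: False, u: False}
  {u: True, w: True, l: False}
  {w: True, u: False, l: False}
  {l: True, u: True, w: False}


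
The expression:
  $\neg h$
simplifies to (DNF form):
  $\neg h$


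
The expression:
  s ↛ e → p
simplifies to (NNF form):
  e ∨ p ∨ ¬s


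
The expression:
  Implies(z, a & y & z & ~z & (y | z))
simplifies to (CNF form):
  ~z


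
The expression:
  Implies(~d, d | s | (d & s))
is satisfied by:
  {d: True, s: True}
  {d: True, s: False}
  {s: True, d: False}


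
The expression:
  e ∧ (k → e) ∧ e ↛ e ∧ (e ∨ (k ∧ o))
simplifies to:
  False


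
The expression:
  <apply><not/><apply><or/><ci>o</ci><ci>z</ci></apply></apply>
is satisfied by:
  {o: False, z: False}


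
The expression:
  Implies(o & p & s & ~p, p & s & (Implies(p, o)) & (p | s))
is always true.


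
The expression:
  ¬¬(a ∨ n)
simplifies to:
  a ∨ n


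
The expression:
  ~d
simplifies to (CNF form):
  ~d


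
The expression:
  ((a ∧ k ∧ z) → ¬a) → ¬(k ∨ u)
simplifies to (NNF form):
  (a ∨ ¬k) ∧ (k ∨ ¬u) ∧ (z ∨ ¬k)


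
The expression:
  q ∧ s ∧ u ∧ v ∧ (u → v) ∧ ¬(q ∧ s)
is never true.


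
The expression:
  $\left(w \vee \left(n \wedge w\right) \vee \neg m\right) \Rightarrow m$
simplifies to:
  $m$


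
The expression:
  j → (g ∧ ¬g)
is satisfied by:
  {j: False}


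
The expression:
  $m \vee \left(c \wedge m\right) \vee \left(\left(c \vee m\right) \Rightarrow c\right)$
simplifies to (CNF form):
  $\text{True}$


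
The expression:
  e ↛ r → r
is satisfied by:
  {r: True, e: False}
  {e: False, r: False}
  {e: True, r: True}


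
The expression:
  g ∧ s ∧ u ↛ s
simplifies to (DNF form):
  False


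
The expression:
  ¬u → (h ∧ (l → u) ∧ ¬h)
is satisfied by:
  {u: True}


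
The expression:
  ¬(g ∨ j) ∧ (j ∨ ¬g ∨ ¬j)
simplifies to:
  ¬g ∧ ¬j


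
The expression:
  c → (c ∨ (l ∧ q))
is always true.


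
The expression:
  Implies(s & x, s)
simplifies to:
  True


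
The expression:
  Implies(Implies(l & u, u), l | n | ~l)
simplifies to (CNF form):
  True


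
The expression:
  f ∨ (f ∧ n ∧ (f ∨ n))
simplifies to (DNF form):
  f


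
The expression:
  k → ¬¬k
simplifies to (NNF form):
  True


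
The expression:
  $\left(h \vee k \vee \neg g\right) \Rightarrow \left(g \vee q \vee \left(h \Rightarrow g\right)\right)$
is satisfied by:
  {q: True, g: True, h: False}
  {q: True, h: False, g: False}
  {g: True, h: False, q: False}
  {g: False, h: False, q: False}
  {q: True, g: True, h: True}
  {q: True, h: True, g: False}
  {g: True, h: True, q: False}


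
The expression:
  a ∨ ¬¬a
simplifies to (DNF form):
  a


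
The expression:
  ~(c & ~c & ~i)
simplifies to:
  True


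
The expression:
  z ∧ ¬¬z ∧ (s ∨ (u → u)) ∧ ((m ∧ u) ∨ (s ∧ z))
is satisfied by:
  {m: True, s: True, z: True, u: True}
  {m: True, s: True, z: True, u: False}
  {s: True, z: True, u: True, m: False}
  {s: True, z: True, u: False, m: False}
  {m: True, z: True, u: True, s: False}


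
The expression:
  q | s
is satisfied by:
  {q: True, s: True}
  {q: True, s: False}
  {s: True, q: False}


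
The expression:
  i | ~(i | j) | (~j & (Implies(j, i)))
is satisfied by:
  {i: True, j: False}
  {j: False, i: False}
  {j: True, i: True}


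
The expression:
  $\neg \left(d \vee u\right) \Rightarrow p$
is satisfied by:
  {d: True, u: True, p: True}
  {d: True, u: True, p: False}
  {d: True, p: True, u: False}
  {d: True, p: False, u: False}
  {u: True, p: True, d: False}
  {u: True, p: False, d: False}
  {p: True, u: False, d: False}


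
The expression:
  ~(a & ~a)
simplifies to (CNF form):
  True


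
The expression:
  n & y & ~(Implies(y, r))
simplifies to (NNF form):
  n & y & ~r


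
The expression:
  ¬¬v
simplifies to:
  v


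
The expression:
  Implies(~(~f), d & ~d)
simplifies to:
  ~f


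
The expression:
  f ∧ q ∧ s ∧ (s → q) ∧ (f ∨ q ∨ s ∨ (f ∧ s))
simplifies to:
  f ∧ q ∧ s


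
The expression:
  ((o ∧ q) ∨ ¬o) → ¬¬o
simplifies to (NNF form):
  o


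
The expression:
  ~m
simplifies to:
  ~m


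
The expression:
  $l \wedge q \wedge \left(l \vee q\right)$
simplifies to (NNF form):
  $l \wedge q$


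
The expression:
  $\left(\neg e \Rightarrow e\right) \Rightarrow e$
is always true.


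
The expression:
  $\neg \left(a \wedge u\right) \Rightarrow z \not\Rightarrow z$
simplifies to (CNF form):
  $a \wedge u$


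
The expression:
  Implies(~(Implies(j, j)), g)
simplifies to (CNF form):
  True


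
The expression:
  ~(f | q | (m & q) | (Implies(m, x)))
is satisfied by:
  {m: True, x: False, q: False, f: False}


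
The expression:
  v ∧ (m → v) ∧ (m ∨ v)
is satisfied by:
  {v: True}


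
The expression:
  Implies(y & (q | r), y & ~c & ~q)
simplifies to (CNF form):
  (~q | ~y) & (~c | ~q | ~y) & (~c | ~r | ~y) & (~q | ~r | ~y)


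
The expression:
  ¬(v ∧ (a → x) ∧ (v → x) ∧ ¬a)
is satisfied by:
  {a: True, v: False, x: False}
  {v: False, x: False, a: False}
  {a: True, x: True, v: False}
  {x: True, v: False, a: False}
  {a: True, v: True, x: False}
  {v: True, a: False, x: False}
  {a: True, x: True, v: True}


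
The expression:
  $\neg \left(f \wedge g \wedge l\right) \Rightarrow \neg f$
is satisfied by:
  {l: True, g: True, f: False}
  {l: True, g: False, f: False}
  {g: True, l: False, f: False}
  {l: False, g: False, f: False}
  {f: True, l: True, g: True}


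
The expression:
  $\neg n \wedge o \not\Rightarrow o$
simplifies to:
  $\text{False}$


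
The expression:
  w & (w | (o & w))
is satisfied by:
  {w: True}


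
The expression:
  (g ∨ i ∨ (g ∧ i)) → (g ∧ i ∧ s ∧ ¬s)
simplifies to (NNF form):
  ¬g ∧ ¬i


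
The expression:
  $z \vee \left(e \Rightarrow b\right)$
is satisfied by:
  {b: True, z: True, e: False}
  {b: True, e: False, z: False}
  {z: True, e: False, b: False}
  {z: False, e: False, b: False}
  {b: True, z: True, e: True}
  {b: True, e: True, z: False}
  {z: True, e: True, b: False}


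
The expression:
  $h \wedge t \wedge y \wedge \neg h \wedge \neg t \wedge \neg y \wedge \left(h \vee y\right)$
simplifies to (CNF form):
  $\text{False}$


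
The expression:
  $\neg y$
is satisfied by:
  {y: False}


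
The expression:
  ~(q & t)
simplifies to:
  ~q | ~t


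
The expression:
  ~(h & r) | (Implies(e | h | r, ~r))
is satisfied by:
  {h: False, r: False}
  {r: True, h: False}
  {h: True, r: False}


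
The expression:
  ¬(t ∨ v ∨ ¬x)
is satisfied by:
  {x: True, v: False, t: False}


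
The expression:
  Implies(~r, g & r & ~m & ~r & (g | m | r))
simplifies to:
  r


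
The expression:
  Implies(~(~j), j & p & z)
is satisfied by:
  {z: True, p: True, j: False}
  {z: True, p: False, j: False}
  {p: True, z: False, j: False}
  {z: False, p: False, j: False}
  {j: True, z: True, p: True}


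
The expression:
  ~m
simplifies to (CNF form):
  ~m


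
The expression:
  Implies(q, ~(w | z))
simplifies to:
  ~q | (~w & ~z)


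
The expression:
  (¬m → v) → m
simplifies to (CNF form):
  m ∨ ¬v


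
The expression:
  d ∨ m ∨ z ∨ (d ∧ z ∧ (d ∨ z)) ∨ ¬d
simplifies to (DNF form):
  True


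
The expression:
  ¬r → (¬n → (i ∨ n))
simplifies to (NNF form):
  i ∨ n ∨ r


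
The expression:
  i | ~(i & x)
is always true.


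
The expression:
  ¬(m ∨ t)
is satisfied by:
  {t: False, m: False}


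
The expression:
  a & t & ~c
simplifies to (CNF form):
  a & t & ~c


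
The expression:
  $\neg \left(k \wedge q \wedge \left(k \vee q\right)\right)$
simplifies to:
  $\neg k \vee \neg q$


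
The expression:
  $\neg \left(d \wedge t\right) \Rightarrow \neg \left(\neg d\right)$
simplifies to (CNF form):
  $d$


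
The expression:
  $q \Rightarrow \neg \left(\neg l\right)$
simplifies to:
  $l \vee \neg q$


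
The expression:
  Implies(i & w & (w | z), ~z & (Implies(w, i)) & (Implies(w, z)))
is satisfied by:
  {w: False, i: False}
  {i: True, w: False}
  {w: True, i: False}


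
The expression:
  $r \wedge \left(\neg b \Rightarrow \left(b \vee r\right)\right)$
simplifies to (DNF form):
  $r$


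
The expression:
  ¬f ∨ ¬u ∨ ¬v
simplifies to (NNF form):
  ¬f ∨ ¬u ∨ ¬v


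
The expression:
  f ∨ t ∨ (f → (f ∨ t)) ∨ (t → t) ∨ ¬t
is always true.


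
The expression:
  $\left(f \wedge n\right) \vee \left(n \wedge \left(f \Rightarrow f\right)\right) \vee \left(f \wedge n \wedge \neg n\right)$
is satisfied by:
  {n: True}


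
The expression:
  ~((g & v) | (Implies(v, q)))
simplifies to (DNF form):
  v & ~g & ~q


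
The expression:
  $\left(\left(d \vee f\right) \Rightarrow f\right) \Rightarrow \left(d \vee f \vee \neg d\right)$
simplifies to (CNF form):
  $\text{True}$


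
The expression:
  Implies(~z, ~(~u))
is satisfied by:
  {z: True, u: True}
  {z: True, u: False}
  {u: True, z: False}


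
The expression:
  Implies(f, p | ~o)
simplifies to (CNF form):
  p | ~f | ~o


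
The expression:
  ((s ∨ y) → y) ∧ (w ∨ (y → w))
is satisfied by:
  {w: True, y: False, s: False}
  {y: False, s: False, w: False}
  {w: True, y: True, s: False}
  {w: True, s: True, y: True}


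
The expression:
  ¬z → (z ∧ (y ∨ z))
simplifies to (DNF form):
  z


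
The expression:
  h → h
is always true.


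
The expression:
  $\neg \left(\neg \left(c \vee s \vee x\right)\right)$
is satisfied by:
  {x: True, c: True, s: True}
  {x: True, c: True, s: False}
  {x: True, s: True, c: False}
  {x: True, s: False, c: False}
  {c: True, s: True, x: False}
  {c: True, s: False, x: False}
  {s: True, c: False, x: False}


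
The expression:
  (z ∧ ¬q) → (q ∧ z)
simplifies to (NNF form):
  q ∨ ¬z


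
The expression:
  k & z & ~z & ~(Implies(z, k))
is never true.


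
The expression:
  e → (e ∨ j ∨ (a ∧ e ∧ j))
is always true.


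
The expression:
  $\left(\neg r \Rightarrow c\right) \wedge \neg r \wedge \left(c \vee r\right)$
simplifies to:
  $c \wedge \neg r$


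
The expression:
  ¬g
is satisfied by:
  {g: False}


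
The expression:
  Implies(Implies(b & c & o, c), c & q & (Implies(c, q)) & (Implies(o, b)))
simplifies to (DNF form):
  (b & c & q) | (c & q & ~o)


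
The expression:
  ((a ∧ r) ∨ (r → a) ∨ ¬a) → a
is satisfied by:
  {a: True}


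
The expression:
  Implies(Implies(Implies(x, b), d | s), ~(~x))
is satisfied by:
  {x: True, d: False, s: False}
  {x: True, s: True, d: False}
  {x: True, d: True, s: False}
  {x: True, s: True, d: True}
  {s: False, d: False, x: False}


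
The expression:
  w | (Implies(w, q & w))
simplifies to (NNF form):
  True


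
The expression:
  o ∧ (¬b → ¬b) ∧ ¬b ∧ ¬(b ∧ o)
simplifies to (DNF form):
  o ∧ ¬b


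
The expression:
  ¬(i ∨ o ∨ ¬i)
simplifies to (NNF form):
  False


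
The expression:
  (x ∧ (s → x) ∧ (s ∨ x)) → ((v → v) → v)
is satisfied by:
  {v: True, x: False}
  {x: False, v: False}
  {x: True, v: True}


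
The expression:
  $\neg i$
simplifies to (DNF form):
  $\neg i$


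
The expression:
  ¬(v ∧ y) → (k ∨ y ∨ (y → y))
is always true.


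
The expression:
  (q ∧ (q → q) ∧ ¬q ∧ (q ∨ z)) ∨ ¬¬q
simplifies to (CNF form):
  q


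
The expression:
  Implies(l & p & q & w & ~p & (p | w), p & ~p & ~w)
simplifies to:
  True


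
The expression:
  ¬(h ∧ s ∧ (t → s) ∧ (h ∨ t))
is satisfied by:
  {s: False, h: False}
  {h: True, s: False}
  {s: True, h: False}


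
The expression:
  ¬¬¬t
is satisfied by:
  {t: False}


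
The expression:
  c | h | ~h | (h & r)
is always true.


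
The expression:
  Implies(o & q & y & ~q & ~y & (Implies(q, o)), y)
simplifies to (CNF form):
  True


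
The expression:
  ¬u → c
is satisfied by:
  {c: True, u: True}
  {c: True, u: False}
  {u: True, c: False}


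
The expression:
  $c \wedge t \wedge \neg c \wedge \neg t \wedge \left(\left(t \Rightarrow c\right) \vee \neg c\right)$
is never true.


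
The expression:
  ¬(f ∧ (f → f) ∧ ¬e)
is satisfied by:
  {e: True, f: False}
  {f: False, e: False}
  {f: True, e: True}


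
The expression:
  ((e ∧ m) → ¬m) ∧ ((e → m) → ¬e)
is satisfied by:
  {m: False, e: False}
  {e: True, m: False}
  {m: True, e: False}


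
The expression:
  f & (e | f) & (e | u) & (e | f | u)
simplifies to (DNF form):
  (e & f) | (f & u)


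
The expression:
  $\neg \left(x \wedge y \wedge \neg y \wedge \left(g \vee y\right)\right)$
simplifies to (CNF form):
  $\text{True}$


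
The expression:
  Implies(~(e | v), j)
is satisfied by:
  {v: True, e: True, j: True}
  {v: True, e: True, j: False}
  {v: True, j: True, e: False}
  {v: True, j: False, e: False}
  {e: True, j: True, v: False}
  {e: True, j: False, v: False}
  {j: True, e: False, v: False}


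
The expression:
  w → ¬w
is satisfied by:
  {w: False}


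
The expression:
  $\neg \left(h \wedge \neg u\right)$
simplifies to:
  $u \vee \neg h$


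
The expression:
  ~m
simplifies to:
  ~m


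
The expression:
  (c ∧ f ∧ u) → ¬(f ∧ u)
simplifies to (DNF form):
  ¬c ∨ ¬f ∨ ¬u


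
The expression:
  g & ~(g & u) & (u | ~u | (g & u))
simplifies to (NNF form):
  g & ~u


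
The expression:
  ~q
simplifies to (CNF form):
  ~q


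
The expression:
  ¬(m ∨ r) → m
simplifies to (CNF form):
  m ∨ r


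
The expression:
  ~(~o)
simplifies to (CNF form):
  o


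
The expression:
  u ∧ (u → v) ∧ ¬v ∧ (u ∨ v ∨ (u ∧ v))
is never true.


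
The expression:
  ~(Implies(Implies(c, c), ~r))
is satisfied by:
  {r: True}


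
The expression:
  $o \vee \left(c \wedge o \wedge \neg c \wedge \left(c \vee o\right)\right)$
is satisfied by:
  {o: True}


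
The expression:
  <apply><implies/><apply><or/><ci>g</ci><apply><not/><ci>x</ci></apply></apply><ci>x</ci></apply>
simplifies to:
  <ci>x</ci>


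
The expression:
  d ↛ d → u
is always true.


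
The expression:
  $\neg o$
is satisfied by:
  {o: False}


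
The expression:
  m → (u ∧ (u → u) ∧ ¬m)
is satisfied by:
  {m: False}


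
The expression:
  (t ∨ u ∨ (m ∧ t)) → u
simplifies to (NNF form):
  u ∨ ¬t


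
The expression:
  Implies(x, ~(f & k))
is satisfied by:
  {k: False, x: False, f: False}
  {f: True, k: False, x: False}
  {x: True, k: False, f: False}
  {f: True, x: True, k: False}
  {k: True, f: False, x: False}
  {f: True, k: True, x: False}
  {x: True, k: True, f: False}


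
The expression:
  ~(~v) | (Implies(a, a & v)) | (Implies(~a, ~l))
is always true.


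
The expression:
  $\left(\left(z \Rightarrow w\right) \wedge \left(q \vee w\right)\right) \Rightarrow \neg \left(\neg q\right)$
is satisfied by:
  {q: True, w: False}
  {w: False, q: False}
  {w: True, q: True}


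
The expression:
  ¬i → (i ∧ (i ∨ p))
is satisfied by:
  {i: True}


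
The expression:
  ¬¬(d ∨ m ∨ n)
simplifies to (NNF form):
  d ∨ m ∨ n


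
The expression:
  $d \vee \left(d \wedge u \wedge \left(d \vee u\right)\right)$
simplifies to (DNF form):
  $d$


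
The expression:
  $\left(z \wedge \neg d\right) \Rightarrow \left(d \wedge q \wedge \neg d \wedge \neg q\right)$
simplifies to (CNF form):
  $d \vee \neg z$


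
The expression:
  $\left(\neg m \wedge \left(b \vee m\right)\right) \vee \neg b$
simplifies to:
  $\neg b \vee \neg m$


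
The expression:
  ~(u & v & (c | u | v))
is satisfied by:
  {u: False, v: False}
  {v: True, u: False}
  {u: True, v: False}


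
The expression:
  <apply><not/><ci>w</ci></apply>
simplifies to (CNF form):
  <apply><not/><ci>w</ci></apply>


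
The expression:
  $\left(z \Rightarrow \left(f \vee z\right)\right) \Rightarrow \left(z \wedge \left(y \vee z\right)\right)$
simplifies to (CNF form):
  $z$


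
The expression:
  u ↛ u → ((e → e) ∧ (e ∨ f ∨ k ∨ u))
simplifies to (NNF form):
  True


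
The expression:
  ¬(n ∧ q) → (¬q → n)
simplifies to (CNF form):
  n ∨ q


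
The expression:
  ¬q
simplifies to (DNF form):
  ¬q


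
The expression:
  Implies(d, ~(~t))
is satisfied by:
  {t: True, d: False}
  {d: False, t: False}
  {d: True, t: True}


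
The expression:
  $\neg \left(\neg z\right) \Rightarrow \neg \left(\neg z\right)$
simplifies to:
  $\text{True}$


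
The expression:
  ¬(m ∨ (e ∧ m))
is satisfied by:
  {m: False}


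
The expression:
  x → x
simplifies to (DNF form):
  True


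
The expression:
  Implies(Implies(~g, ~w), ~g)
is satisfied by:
  {g: False}


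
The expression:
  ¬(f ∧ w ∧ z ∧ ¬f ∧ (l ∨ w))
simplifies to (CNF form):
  True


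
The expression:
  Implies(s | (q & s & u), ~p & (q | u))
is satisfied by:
  {u: True, q: True, p: False, s: False}
  {u: True, q: False, p: False, s: False}
  {q: True, u: False, p: False, s: False}
  {u: False, q: False, p: False, s: False}
  {u: True, p: True, q: True, s: False}
  {u: True, p: True, q: False, s: False}
  {p: True, q: True, u: False, s: False}
  {p: True, q: False, u: False, s: False}
  {s: True, u: True, q: True, p: False}
  {s: True, u: True, q: False, p: False}
  {s: True, q: True, p: False, u: False}


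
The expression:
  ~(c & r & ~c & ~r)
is always true.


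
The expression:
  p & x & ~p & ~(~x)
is never true.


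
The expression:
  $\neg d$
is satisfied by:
  {d: False}


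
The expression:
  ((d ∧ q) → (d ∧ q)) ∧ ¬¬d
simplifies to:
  d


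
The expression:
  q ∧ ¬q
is never true.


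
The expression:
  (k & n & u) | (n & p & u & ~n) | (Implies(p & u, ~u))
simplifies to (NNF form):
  ~p | ~u | (k & n)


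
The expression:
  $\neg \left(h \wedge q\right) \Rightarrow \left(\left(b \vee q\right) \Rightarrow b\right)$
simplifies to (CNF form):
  $b \vee h \vee \neg q$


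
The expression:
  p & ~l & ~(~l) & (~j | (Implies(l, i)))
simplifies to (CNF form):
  False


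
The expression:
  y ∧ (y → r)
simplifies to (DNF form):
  r ∧ y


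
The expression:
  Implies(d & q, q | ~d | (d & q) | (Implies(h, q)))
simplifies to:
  True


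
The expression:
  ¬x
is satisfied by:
  {x: False}


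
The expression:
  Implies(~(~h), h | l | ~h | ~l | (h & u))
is always true.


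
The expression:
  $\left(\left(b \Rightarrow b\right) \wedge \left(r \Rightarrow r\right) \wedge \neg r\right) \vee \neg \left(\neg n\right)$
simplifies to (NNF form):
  $n \vee \neg r$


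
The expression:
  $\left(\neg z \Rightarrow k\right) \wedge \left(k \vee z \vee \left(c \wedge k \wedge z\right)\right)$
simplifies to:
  $k \vee z$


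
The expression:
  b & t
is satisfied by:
  {t: True, b: True}


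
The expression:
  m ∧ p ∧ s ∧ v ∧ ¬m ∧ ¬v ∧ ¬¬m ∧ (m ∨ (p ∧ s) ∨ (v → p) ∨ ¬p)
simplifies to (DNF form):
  False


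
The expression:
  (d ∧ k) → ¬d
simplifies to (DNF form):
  ¬d ∨ ¬k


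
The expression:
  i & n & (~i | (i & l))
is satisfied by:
  {i: True, n: True, l: True}


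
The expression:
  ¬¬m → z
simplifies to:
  z ∨ ¬m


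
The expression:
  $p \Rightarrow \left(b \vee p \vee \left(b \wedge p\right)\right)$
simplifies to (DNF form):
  $\text{True}$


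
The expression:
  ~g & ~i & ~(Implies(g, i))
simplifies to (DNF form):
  False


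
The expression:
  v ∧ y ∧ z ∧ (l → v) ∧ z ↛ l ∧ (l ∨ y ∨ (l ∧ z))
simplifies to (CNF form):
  v ∧ y ∧ z ∧ ¬l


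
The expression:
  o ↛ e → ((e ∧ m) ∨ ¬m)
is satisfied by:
  {e: True, o: False, m: False}
  {o: False, m: False, e: False}
  {e: True, m: True, o: False}
  {m: True, o: False, e: False}
  {e: True, o: True, m: False}
  {o: True, e: False, m: False}
  {e: True, m: True, o: True}


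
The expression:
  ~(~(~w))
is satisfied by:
  {w: False}


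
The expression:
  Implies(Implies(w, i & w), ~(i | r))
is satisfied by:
  {w: True, i: False, r: False}
  {i: False, r: False, w: False}
  {r: True, w: True, i: False}


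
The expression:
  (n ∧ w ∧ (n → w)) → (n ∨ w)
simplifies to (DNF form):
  True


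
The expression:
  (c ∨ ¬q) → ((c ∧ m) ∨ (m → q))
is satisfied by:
  {q: True, c: True, m: False}
  {q: True, m: False, c: False}
  {c: True, m: False, q: False}
  {c: False, m: False, q: False}
  {q: True, c: True, m: True}
  {q: True, m: True, c: False}
  {c: True, m: True, q: False}


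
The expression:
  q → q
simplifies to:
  True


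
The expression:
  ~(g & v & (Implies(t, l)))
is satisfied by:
  {t: True, l: False, v: False, g: False}
  {t: False, l: False, v: False, g: False}
  {l: True, t: True, g: False, v: False}
  {l: True, g: False, t: False, v: False}
  {g: True, t: True, l: False, v: False}
  {g: True, t: False, l: False, v: False}
  {g: True, l: True, t: True, v: False}
  {g: True, l: True, t: False, v: False}
  {v: True, t: True, l: False, g: False}
  {v: True, t: False, l: False, g: False}
  {v: True, l: True, t: True, g: False}
  {v: True, l: True, t: False, g: False}
  {g: True, v: True, t: True, l: False}


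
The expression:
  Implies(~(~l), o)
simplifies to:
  o | ~l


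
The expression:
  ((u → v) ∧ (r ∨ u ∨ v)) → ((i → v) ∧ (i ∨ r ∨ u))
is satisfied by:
  {u: True, v: False, i: False, r: False}
  {r: True, u: True, v: False, i: False}
  {i: True, u: True, v: False, r: False}
  {r: True, i: True, u: True, v: False}
  {u: True, v: True, r: False, i: False}
  {r: True, u: True, v: True, i: False}
  {i: True, u: True, v: True, r: False}
  {r: True, i: True, u: True, v: True}
  {i: False, v: False, u: False, r: False}
  {r: True, i: False, v: False, u: False}
  {i: True, r: False, v: False, u: False}
  {r: True, v: True, i: False, u: False}
  {i: True, v: True, r: False, u: False}
  {r: True, i: True, v: True, u: False}


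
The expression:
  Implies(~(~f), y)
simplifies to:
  y | ~f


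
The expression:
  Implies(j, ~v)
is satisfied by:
  {v: False, j: False}
  {j: True, v: False}
  {v: True, j: False}


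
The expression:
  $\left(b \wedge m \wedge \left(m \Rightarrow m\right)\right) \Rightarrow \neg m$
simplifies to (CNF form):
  $\neg b \vee \neg m$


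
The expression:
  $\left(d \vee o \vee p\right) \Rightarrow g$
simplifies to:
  $g \vee \left(\neg d \wedge \neg o \wedge \neg p\right)$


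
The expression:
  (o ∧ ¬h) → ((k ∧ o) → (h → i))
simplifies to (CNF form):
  True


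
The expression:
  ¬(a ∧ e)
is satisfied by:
  {e: False, a: False}
  {a: True, e: False}
  {e: True, a: False}


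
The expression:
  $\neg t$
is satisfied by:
  {t: False}


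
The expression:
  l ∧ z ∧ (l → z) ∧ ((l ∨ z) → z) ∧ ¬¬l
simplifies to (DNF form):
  l ∧ z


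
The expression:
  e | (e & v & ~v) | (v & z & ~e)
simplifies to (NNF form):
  e | (v & z)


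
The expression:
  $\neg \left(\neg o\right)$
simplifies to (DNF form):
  $o$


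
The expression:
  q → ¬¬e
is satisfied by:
  {e: True, q: False}
  {q: False, e: False}
  {q: True, e: True}


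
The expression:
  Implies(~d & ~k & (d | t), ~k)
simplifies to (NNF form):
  True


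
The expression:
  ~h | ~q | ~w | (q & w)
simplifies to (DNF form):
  True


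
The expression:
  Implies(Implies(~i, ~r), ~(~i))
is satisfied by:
  {i: True, r: True}
  {i: True, r: False}
  {r: True, i: False}


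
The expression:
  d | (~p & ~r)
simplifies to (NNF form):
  d | (~p & ~r)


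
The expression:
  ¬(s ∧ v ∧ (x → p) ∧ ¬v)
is always true.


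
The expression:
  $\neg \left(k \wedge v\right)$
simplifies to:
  $\neg k \vee \neg v$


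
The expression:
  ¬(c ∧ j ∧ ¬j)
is always true.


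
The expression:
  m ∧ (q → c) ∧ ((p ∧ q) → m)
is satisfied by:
  {m: True, c: True, q: False}
  {m: True, q: False, c: False}
  {m: True, c: True, q: True}


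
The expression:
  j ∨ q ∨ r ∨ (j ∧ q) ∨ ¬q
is always true.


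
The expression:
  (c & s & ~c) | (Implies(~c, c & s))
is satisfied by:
  {c: True}


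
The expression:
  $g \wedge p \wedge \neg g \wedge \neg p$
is never true.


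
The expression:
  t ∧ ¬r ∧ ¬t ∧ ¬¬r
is never true.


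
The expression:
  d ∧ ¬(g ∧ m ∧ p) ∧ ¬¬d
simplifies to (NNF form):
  d ∧ (¬g ∨ ¬m ∨ ¬p)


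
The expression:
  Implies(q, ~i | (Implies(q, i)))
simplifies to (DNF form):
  True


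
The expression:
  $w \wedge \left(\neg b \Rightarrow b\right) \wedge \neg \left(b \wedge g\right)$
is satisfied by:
  {w: True, b: True, g: False}


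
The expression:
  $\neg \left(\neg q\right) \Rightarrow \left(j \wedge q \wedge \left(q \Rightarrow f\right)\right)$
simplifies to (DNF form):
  $\left(f \wedge j\right) \vee \neg q$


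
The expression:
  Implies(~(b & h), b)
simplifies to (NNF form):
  b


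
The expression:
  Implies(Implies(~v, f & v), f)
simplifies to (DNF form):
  f | ~v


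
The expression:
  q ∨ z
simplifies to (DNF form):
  q ∨ z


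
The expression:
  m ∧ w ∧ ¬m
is never true.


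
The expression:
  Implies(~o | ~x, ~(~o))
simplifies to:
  o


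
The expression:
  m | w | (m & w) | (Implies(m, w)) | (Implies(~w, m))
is always true.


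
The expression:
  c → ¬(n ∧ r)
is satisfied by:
  {c: False, n: False, r: False}
  {r: True, c: False, n: False}
  {n: True, c: False, r: False}
  {r: True, n: True, c: False}
  {c: True, r: False, n: False}
  {r: True, c: True, n: False}
  {n: True, c: True, r: False}


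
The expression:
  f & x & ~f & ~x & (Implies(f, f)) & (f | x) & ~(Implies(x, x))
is never true.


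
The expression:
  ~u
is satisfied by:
  {u: False}


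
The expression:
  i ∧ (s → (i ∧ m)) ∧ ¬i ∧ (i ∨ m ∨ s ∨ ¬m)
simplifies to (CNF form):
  False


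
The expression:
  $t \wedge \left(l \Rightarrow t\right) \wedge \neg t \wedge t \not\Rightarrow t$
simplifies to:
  $\text{False}$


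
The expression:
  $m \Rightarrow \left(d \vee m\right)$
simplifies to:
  $\text{True}$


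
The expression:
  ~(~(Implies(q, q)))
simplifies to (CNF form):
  True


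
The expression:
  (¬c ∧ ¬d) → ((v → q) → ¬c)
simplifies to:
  True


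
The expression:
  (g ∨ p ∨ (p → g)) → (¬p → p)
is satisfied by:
  {p: True}


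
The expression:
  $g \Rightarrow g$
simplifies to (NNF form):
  $\text{True}$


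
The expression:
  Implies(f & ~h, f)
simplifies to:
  True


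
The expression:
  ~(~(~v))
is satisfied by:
  {v: False}


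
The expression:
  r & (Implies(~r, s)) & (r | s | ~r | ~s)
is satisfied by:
  {r: True}


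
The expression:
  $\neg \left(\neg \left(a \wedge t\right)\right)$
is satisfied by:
  {t: True, a: True}


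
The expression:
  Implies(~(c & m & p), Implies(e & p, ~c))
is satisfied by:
  {m: True, p: False, c: False, e: False}
  {m: False, p: False, c: False, e: False}
  {e: True, m: True, p: False, c: False}
  {e: True, m: False, p: False, c: False}
  {m: True, c: True, e: False, p: False}
  {c: True, e: False, p: False, m: False}
  {e: True, c: True, m: True, p: False}
  {e: True, c: True, m: False, p: False}
  {m: True, p: True, e: False, c: False}
  {p: True, e: False, c: False, m: False}
  {m: True, e: True, p: True, c: False}
  {e: True, p: True, m: False, c: False}
  {m: True, c: True, p: True, e: False}
  {c: True, p: True, e: False, m: False}
  {e: True, c: True, p: True, m: True}


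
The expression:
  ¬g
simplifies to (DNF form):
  ¬g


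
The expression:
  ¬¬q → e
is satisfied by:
  {e: True, q: False}
  {q: False, e: False}
  {q: True, e: True}


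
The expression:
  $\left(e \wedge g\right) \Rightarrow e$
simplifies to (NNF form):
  $\text{True}$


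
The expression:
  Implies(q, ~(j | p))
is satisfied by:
  {j: False, q: False, p: False}
  {p: True, j: False, q: False}
  {j: True, p: False, q: False}
  {p: True, j: True, q: False}
  {q: True, p: False, j: False}


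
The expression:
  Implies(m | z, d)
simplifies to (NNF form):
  d | (~m & ~z)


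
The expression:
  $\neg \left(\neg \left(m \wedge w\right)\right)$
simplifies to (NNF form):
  $m \wedge w$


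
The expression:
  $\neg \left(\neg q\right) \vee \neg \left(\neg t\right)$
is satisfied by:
  {t: True, q: True}
  {t: True, q: False}
  {q: True, t: False}


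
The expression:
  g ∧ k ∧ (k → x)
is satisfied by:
  {x: True, g: True, k: True}


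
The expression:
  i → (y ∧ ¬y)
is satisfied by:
  {i: False}


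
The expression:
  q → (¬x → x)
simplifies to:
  x ∨ ¬q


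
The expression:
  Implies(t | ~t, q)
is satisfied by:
  {q: True}


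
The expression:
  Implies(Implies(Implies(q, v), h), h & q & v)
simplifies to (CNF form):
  (q | ~h) & (q | ~q) & (v | ~h) & (v | ~q)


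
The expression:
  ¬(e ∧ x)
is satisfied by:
  {e: False, x: False}
  {x: True, e: False}
  {e: True, x: False}


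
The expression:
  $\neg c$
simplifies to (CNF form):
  $\neg c$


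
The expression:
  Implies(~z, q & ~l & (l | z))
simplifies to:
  z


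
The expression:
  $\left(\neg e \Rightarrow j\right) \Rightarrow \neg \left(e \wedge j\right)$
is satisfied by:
  {e: False, j: False}
  {j: True, e: False}
  {e: True, j: False}


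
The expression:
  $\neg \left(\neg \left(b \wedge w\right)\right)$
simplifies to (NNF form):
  $b \wedge w$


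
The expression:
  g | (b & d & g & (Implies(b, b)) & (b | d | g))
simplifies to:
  g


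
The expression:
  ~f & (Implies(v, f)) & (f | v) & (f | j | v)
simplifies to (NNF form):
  False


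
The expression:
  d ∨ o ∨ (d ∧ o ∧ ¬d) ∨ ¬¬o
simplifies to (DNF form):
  d ∨ o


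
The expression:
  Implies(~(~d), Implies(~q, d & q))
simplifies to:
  q | ~d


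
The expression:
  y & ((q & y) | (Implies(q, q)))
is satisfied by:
  {y: True}


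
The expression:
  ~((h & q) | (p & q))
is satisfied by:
  {p: False, q: False, h: False}
  {h: True, p: False, q: False}
  {p: True, h: False, q: False}
  {h: True, p: True, q: False}
  {q: True, h: False, p: False}


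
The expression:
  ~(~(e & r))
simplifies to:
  e & r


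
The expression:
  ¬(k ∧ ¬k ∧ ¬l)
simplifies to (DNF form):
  True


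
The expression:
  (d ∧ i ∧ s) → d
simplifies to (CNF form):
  True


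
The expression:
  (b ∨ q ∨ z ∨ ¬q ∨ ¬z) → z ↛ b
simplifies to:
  z ∧ ¬b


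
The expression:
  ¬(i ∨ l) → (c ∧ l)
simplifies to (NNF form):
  i ∨ l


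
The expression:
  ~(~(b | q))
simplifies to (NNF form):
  b | q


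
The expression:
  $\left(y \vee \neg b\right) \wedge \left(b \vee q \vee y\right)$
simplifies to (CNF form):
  $\left(q \vee y\right) \wedge \left(y \vee \neg b\right)$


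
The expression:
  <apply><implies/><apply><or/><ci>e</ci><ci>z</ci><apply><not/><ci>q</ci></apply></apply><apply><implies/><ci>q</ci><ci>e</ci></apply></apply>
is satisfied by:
  {e: True, q: False, z: False}
  {e: False, q: False, z: False}
  {z: True, e: True, q: False}
  {z: True, e: False, q: False}
  {q: True, e: True, z: False}
  {q: True, e: False, z: False}
  {q: True, z: True, e: True}


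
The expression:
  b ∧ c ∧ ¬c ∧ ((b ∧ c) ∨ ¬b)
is never true.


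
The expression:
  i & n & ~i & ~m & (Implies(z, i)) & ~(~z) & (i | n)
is never true.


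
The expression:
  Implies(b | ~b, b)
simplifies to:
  b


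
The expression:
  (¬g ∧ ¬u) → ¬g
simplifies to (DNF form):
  True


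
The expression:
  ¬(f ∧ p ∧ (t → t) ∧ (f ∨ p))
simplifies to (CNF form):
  ¬f ∨ ¬p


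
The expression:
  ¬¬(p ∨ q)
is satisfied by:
  {q: True, p: True}
  {q: True, p: False}
  {p: True, q: False}


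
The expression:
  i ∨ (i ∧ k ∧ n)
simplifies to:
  i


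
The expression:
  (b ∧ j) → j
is always true.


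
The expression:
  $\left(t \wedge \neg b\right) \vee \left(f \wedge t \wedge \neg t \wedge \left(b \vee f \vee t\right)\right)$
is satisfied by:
  {t: True, b: False}


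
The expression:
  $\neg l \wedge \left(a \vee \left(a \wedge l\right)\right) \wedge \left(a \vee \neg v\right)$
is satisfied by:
  {a: True, l: False}
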